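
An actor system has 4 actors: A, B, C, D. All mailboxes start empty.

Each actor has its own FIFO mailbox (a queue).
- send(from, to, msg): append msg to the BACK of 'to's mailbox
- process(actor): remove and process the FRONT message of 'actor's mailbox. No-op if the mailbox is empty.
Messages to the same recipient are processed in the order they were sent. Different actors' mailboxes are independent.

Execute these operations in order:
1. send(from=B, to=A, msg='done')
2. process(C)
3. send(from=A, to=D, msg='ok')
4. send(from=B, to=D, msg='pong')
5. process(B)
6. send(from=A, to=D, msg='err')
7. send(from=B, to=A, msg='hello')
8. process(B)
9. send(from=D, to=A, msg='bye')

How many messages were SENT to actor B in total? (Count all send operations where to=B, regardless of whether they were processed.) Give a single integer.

Answer: 0

Derivation:
After 1 (send(from=B, to=A, msg='done')): A:[done] B:[] C:[] D:[]
After 2 (process(C)): A:[done] B:[] C:[] D:[]
After 3 (send(from=A, to=D, msg='ok')): A:[done] B:[] C:[] D:[ok]
After 4 (send(from=B, to=D, msg='pong')): A:[done] B:[] C:[] D:[ok,pong]
After 5 (process(B)): A:[done] B:[] C:[] D:[ok,pong]
After 6 (send(from=A, to=D, msg='err')): A:[done] B:[] C:[] D:[ok,pong,err]
After 7 (send(from=B, to=A, msg='hello')): A:[done,hello] B:[] C:[] D:[ok,pong,err]
After 8 (process(B)): A:[done,hello] B:[] C:[] D:[ok,pong,err]
After 9 (send(from=D, to=A, msg='bye')): A:[done,hello,bye] B:[] C:[] D:[ok,pong,err]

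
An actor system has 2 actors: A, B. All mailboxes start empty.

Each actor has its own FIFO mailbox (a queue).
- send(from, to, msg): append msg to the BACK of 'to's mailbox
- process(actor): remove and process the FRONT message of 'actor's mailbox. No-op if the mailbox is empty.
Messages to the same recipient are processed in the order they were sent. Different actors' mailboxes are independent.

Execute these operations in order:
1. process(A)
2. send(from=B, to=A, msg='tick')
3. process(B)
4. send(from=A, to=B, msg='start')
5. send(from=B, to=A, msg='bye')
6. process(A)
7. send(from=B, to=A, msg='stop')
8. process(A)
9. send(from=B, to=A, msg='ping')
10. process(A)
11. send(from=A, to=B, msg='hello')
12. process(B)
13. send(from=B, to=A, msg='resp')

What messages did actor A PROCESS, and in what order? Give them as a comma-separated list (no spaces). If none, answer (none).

Answer: tick,bye,stop

Derivation:
After 1 (process(A)): A:[] B:[]
After 2 (send(from=B, to=A, msg='tick')): A:[tick] B:[]
After 3 (process(B)): A:[tick] B:[]
After 4 (send(from=A, to=B, msg='start')): A:[tick] B:[start]
After 5 (send(from=B, to=A, msg='bye')): A:[tick,bye] B:[start]
After 6 (process(A)): A:[bye] B:[start]
After 7 (send(from=B, to=A, msg='stop')): A:[bye,stop] B:[start]
After 8 (process(A)): A:[stop] B:[start]
After 9 (send(from=B, to=A, msg='ping')): A:[stop,ping] B:[start]
After 10 (process(A)): A:[ping] B:[start]
After 11 (send(from=A, to=B, msg='hello')): A:[ping] B:[start,hello]
After 12 (process(B)): A:[ping] B:[hello]
After 13 (send(from=B, to=A, msg='resp')): A:[ping,resp] B:[hello]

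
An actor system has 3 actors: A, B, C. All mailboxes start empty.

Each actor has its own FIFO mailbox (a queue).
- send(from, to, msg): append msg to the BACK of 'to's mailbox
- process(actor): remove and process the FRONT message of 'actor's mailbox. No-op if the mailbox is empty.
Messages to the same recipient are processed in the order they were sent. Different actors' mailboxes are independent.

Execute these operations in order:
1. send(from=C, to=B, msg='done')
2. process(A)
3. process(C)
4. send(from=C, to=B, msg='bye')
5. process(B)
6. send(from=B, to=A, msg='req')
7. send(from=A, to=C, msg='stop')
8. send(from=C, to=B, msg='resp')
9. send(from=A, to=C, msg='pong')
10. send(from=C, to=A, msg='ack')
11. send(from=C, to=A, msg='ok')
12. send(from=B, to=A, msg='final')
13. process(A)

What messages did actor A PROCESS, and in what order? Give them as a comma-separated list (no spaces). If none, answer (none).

After 1 (send(from=C, to=B, msg='done')): A:[] B:[done] C:[]
After 2 (process(A)): A:[] B:[done] C:[]
After 3 (process(C)): A:[] B:[done] C:[]
After 4 (send(from=C, to=B, msg='bye')): A:[] B:[done,bye] C:[]
After 5 (process(B)): A:[] B:[bye] C:[]
After 6 (send(from=B, to=A, msg='req')): A:[req] B:[bye] C:[]
After 7 (send(from=A, to=C, msg='stop')): A:[req] B:[bye] C:[stop]
After 8 (send(from=C, to=B, msg='resp')): A:[req] B:[bye,resp] C:[stop]
After 9 (send(from=A, to=C, msg='pong')): A:[req] B:[bye,resp] C:[stop,pong]
After 10 (send(from=C, to=A, msg='ack')): A:[req,ack] B:[bye,resp] C:[stop,pong]
After 11 (send(from=C, to=A, msg='ok')): A:[req,ack,ok] B:[bye,resp] C:[stop,pong]
After 12 (send(from=B, to=A, msg='final')): A:[req,ack,ok,final] B:[bye,resp] C:[stop,pong]
After 13 (process(A)): A:[ack,ok,final] B:[bye,resp] C:[stop,pong]

Answer: req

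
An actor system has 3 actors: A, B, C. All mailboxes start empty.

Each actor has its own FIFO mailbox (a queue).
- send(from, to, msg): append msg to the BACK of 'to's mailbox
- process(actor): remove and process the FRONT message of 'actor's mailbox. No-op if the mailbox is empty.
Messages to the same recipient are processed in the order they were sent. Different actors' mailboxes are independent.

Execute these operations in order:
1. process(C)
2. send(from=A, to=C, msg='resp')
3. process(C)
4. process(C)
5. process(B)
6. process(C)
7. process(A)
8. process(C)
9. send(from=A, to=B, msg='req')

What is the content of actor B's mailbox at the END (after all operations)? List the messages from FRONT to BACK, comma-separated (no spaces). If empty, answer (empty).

Answer: req

Derivation:
After 1 (process(C)): A:[] B:[] C:[]
After 2 (send(from=A, to=C, msg='resp')): A:[] B:[] C:[resp]
After 3 (process(C)): A:[] B:[] C:[]
After 4 (process(C)): A:[] B:[] C:[]
After 5 (process(B)): A:[] B:[] C:[]
After 6 (process(C)): A:[] B:[] C:[]
After 7 (process(A)): A:[] B:[] C:[]
After 8 (process(C)): A:[] B:[] C:[]
After 9 (send(from=A, to=B, msg='req')): A:[] B:[req] C:[]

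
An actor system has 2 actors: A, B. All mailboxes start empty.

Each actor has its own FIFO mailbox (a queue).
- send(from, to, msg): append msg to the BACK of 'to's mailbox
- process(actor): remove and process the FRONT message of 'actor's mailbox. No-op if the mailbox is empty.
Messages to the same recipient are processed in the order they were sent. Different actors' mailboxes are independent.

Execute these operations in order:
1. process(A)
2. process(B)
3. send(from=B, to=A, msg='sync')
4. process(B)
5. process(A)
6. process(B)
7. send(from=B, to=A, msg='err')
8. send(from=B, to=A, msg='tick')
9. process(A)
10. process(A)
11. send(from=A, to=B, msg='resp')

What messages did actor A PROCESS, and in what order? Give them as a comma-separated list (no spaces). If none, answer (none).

Answer: sync,err,tick

Derivation:
After 1 (process(A)): A:[] B:[]
After 2 (process(B)): A:[] B:[]
After 3 (send(from=B, to=A, msg='sync')): A:[sync] B:[]
After 4 (process(B)): A:[sync] B:[]
After 5 (process(A)): A:[] B:[]
After 6 (process(B)): A:[] B:[]
After 7 (send(from=B, to=A, msg='err')): A:[err] B:[]
After 8 (send(from=B, to=A, msg='tick')): A:[err,tick] B:[]
After 9 (process(A)): A:[tick] B:[]
After 10 (process(A)): A:[] B:[]
After 11 (send(from=A, to=B, msg='resp')): A:[] B:[resp]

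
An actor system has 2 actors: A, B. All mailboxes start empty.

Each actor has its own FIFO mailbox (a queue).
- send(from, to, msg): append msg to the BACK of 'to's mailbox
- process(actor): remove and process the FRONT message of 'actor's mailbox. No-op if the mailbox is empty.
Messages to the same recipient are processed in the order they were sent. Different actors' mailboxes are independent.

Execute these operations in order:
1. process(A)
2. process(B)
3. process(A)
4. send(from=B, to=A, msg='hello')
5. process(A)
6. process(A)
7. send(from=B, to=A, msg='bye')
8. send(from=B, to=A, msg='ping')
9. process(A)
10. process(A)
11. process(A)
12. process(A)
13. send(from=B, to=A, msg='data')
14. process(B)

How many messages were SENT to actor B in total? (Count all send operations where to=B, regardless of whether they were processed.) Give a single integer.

After 1 (process(A)): A:[] B:[]
After 2 (process(B)): A:[] B:[]
After 3 (process(A)): A:[] B:[]
After 4 (send(from=B, to=A, msg='hello')): A:[hello] B:[]
After 5 (process(A)): A:[] B:[]
After 6 (process(A)): A:[] B:[]
After 7 (send(from=B, to=A, msg='bye')): A:[bye] B:[]
After 8 (send(from=B, to=A, msg='ping')): A:[bye,ping] B:[]
After 9 (process(A)): A:[ping] B:[]
After 10 (process(A)): A:[] B:[]
After 11 (process(A)): A:[] B:[]
After 12 (process(A)): A:[] B:[]
After 13 (send(from=B, to=A, msg='data')): A:[data] B:[]
After 14 (process(B)): A:[data] B:[]

Answer: 0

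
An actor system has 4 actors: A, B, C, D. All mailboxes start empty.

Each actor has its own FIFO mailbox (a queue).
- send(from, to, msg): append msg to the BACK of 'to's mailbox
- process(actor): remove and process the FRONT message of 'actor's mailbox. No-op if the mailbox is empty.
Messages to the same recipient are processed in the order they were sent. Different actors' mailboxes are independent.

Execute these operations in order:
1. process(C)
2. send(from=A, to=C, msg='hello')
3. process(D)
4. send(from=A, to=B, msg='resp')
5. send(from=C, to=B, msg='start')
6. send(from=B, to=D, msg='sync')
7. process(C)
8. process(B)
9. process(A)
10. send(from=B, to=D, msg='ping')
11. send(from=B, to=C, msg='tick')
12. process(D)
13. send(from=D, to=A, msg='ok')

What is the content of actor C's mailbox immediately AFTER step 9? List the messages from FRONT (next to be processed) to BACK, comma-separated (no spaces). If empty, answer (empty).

After 1 (process(C)): A:[] B:[] C:[] D:[]
After 2 (send(from=A, to=C, msg='hello')): A:[] B:[] C:[hello] D:[]
After 3 (process(D)): A:[] B:[] C:[hello] D:[]
After 4 (send(from=A, to=B, msg='resp')): A:[] B:[resp] C:[hello] D:[]
After 5 (send(from=C, to=B, msg='start')): A:[] B:[resp,start] C:[hello] D:[]
After 6 (send(from=B, to=D, msg='sync')): A:[] B:[resp,start] C:[hello] D:[sync]
After 7 (process(C)): A:[] B:[resp,start] C:[] D:[sync]
After 8 (process(B)): A:[] B:[start] C:[] D:[sync]
After 9 (process(A)): A:[] B:[start] C:[] D:[sync]

(empty)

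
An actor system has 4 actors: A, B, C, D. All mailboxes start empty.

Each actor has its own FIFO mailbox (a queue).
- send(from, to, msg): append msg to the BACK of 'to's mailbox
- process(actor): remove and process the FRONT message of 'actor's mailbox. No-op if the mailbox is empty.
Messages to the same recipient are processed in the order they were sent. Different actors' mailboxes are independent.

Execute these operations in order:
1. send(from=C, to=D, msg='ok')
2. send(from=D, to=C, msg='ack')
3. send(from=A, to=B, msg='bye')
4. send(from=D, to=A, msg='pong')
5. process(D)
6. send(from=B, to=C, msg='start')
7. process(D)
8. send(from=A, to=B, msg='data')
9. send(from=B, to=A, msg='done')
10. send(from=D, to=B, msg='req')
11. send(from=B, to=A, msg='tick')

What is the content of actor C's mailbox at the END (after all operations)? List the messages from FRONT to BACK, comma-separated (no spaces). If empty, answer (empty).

Answer: ack,start

Derivation:
After 1 (send(from=C, to=D, msg='ok')): A:[] B:[] C:[] D:[ok]
After 2 (send(from=D, to=C, msg='ack')): A:[] B:[] C:[ack] D:[ok]
After 3 (send(from=A, to=B, msg='bye')): A:[] B:[bye] C:[ack] D:[ok]
After 4 (send(from=D, to=A, msg='pong')): A:[pong] B:[bye] C:[ack] D:[ok]
After 5 (process(D)): A:[pong] B:[bye] C:[ack] D:[]
After 6 (send(from=B, to=C, msg='start')): A:[pong] B:[bye] C:[ack,start] D:[]
After 7 (process(D)): A:[pong] B:[bye] C:[ack,start] D:[]
After 8 (send(from=A, to=B, msg='data')): A:[pong] B:[bye,data] C:[ack,start] D:[]
After 9 (send(from=B, to=A, msg='done')): A:[pong,done] B:[bye,data] C:[ack,start] D:[]
After 10 (send(from=D, to=B, msg='req')): A:[pong,done] B:[bye,data,req] C:[ack,start] D:[]
After 11 (send(from=B, to=A, msg='tick')): A:[pong,done,tick] B:[bye,data,req] C:[ack,start] D:[]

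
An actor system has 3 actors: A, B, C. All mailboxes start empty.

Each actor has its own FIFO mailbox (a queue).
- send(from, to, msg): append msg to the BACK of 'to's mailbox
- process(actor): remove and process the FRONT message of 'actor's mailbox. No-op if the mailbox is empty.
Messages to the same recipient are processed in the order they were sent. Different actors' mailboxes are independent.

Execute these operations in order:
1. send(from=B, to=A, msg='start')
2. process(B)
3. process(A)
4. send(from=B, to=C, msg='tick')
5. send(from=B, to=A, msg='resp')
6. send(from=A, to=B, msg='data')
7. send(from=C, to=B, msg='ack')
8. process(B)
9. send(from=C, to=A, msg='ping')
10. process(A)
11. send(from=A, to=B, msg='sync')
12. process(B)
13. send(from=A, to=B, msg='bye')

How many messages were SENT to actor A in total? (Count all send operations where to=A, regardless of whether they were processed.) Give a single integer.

Answer: 3

Derivation:
After 1 (send(from=B, to=A, msg='start')): A:[start] B:[] C:[]
After 2 (process(B)): A:[start] B:[] C:[]
After 3 (process(A)): A:[] B:[] C:[]
After 4 (send(from=B, to=C, msg='tick')): A:[] B:[] C:[tick]
After 5 (send(from=B, to=A, msg='resp')): A:[resp] B:[] C:[tick]
After 6 (send(from=A, to=B, msg='data')): A:[resp] B:[data] C:[tick]
After 7 (send(from=C, to=B, msg='ack')): A:[resp] B:[data,ack] C:[tick]
After 8 (process(B)): A:[resp] B:[ack] C:[tick]
After 9 (send(from=C, to=A, msg='ping')): A:[resp,ping] B:[ack] C:[tick]
After 10 (process(A)): A:[ping] B:[ack] C:[tick]
After 11 (send(from=A, to=B, msg='sync')): A:[ping] B:[ack,sync] C:[tick]
After 12 (process(B)): A:[ping] B:[sync] C:[tick]
After 13 (send(from=A, to=B, msg='bye')): A:[ping] B:[sync,bye] C:[tick]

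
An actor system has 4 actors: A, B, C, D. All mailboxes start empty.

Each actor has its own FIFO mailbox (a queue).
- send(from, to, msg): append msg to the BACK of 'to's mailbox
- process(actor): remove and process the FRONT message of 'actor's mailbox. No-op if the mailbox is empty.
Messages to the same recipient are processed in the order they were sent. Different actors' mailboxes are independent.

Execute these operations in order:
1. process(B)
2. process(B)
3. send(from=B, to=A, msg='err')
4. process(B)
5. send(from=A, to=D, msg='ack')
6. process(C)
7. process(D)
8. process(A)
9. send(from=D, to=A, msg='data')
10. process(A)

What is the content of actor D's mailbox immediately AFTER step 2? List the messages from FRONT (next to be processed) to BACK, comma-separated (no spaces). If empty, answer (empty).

After 1 (process(B)): A:[] B:[] C:[] D:[]
After 2 (process(B)): A:[] B:[] C:[] D:[]

(empty)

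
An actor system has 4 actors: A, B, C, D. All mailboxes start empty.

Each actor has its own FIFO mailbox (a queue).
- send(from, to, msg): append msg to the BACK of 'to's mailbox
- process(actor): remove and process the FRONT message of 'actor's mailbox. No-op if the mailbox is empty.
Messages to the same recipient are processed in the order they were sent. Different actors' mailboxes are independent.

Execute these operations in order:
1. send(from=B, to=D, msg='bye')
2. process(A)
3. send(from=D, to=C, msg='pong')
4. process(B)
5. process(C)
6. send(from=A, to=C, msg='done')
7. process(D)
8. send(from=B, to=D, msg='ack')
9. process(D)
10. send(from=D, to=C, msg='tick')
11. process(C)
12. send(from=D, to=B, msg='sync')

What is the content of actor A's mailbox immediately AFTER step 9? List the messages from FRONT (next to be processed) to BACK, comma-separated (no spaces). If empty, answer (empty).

After 1 (send(from=B, to=D, msg='bye')): A:[] B:[] C:[] D:[bye]
After 2 (process(A)): A:[] B:[] C:[] D:[bye]
After 3 (send(from=D, to=C, msg='pong')): A:[] B:[] C:[pong] D:[bye]
After 4 (process(B)): A:[] B:[] C:[pong] D:[bye]
After 5 (process(C)): A:[] B:[] C:[] D:[bye]
After 6 (send(from=A, to=C, msg='done')): A:[] B:[] C:[done] D:[bye]
After 7 (process(D)): A:[] B:[] C:[done] D:[]
After 8 (send(from=B, to=D, msg='ack')): A:[] B:[] C:[done] D:[ack]
After 9 (process(D)): A:[] B:[] C:[done] D:[]

(empty)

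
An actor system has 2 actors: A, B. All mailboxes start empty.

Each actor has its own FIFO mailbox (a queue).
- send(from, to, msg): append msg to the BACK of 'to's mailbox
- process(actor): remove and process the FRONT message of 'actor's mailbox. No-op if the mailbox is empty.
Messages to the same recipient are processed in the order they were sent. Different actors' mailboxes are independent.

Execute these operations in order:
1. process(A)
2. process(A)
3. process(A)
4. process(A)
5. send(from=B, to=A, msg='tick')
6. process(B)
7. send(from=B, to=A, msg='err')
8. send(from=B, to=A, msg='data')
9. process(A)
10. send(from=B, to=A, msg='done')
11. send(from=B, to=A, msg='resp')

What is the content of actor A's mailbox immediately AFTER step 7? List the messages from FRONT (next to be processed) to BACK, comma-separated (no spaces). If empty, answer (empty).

After 1 (process(A)): A:[] B:[]
After 2 (process(A)): A:[] B:[]
After 3 (process(A)): A:[] B:[]
After 4 (process(A)): A:[] B:[]
After 5 (send(from=B, to=A, msg='tick')): A:[tick] B:[]
After 6 (process(B)): A:[tick] B:[]
After 7 (send(from=B, to=A, msg='err')): A:[tick,err] B:[]

tick,err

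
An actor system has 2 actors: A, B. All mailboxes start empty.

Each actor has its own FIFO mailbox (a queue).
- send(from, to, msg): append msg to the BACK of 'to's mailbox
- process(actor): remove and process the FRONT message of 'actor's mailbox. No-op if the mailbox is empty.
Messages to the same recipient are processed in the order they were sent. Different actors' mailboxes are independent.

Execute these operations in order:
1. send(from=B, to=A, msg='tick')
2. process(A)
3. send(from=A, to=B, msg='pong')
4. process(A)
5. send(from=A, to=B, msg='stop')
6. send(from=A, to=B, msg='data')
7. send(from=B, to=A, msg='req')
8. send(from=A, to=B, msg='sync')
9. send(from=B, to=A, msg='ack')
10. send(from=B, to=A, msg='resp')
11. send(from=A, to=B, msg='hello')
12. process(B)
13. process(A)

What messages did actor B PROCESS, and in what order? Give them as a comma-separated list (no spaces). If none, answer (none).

Answer: pong

Derivation:
After 1 (send(from=B, to=A, msg='tick')): A:[tick] B:[]
After 2 (process(A)): A:[] B:[]
After 3 (send(from=A, to=B, msg='pong')): A:[] B:[pong]
After 4 (process(A)): A:[] B:[pong]
After 5 (send(from=A, to=B, msg='stop')): A:[] B:[pong,stop]
After 6 (send(from=A, to=B, msg='data')): A:[] B:[pong,stop,data]
After 7 (send(from=B, to=A, msg='req')): A:[req] B:[pong,stop,data]
After 8 (send(from=A, to=B, msg='sync')): A:[req] B:[pong,stop,data,sync]
After 9 (send(from=B, to=A, msg='ack')): A:[req,ack] B:[pong,stop,data,sync]
After 10 (send(from=B, to=A, msg='resp')): A:[req,ack,resp] B:[pong,stop,data,sync]
After 11 (send(from=A, to=B, msg='hello')): A:[req,ack,resp] B:[pong,stop,data,sync,hello]
After 12 (process(B)): A:[req,ack,resp] B:[stop,data,sync,hello]
After 13 (process(A)): A:[ack,resp] B:[stop,data,sync,hello]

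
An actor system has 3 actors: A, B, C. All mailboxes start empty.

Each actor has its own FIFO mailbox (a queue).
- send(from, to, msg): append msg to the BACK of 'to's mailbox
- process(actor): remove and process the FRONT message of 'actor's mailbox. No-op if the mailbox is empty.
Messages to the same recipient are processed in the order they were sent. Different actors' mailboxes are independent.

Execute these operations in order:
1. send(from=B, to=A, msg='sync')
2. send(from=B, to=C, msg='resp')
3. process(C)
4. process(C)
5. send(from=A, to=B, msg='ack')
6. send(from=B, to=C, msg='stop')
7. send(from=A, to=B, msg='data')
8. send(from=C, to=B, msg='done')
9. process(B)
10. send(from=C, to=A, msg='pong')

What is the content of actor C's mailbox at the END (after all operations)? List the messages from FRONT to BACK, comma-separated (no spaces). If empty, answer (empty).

Answer: stop

Derivation:
After 1 (send(from=B, to=A, msg='sync')): A:[sync] B:[] C:[]
After 2 (send(from=B, to=C, msg='resp')): A:[sync] B:[] C:[resp]
After 3 (process(C)): A:[sync] B:[] C:[]
After 4 (process(C)): A:[sync] B:[] C:[]
After 5 (send(from=A, to=B, msg='ack')): A:[sync] B:[ack] C:[]
After 6 (send(from=B, to=C, msg='stop')): A:[sync] B:[ack] C:[stop]
After 7 (send(from=A, to=B, msg='data')): A:[sync] B:[ack,data] C:[stop]
After 8 (send(from=C, to=B, msg='done')): A:[sync] B:[ack,data,done] C:[stop]
After 9 (process(B)): A:[sync] B:[data,done] C:[stop]
After 10 (send(from=C, to=A, msg='pong')): A:[sync,pong] B:[data,done] C:[stop]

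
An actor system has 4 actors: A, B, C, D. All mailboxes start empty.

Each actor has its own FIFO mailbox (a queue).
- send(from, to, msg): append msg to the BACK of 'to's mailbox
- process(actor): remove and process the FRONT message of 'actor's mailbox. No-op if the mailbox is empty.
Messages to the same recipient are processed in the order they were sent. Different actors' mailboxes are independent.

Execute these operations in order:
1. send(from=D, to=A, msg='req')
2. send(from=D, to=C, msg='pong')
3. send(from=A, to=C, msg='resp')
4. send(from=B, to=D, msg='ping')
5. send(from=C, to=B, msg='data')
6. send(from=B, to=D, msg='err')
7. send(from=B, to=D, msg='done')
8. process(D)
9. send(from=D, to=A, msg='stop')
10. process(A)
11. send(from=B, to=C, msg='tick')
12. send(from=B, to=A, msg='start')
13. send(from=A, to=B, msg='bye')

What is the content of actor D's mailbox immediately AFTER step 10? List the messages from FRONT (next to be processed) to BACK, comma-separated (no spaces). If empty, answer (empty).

After 1 (send(from=D, to=A, msg='req')): A:[req] B:[] C:[] D:[]
After 2 (send(from=D, to=C, msg='pong')): A:[req] B:[] C:[pong] D:[]
After 3 (send(from=A, to=C, msg='resp')): A:[req] B:[] C:[pong,resp] D:[]
After 4 (send(from=B, to=D, msg='ping')): A:[req] B:[] C:[pong,resp] D:[ping]
After 5 (send(from=C, to=B, msg='data')): A:[req] B:[data] C:[pong,resp] D:[ping]
After 6 (send(from=B, to=D, msg='err')): A:[req] B:[data] C:[pong,resp] D:[ping,err]
After 7 (send(from=B, to=D, msg='done')): A:[req] B:[data] C:[pong,resp] D:[ping,err,done]
After 8 (process(D)): A:[req] B:[data] C:[pong,resp] D:[err,done]
After 9 (send(from=D, to=A, msg='stop')): A:[req,stop] B:[data] C:[pong,resp] D:[err,done]
After 10 (process(A)): A:[stop] B:[data] C:[pong,resp] D:[err,done]

err,done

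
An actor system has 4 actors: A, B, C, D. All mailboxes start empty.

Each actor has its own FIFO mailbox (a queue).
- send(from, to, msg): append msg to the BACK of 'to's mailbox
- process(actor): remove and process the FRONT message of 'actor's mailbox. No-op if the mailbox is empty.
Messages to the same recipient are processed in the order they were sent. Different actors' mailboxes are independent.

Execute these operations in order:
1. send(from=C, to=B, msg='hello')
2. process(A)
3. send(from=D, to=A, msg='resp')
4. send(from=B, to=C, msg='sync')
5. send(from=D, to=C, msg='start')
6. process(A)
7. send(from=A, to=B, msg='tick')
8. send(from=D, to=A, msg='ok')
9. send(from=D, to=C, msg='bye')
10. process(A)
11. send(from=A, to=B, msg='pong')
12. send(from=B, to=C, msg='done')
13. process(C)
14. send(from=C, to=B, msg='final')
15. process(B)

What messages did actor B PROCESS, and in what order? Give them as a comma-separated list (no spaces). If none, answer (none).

After 1 (send(from=C, to=B, msg='hello')): A:[] B:[hello] C:[] D:[]
After 2 (process(A)): A:[] B:[hello] C:[] D:[]
After 3 (send(from=D, to=A, msg='resp')): A:[resp] B:[hello] C:[] D:[]
After 4 (send(from=B, to=C, msg='sync')): A:[resp] B:[hello] C:[sync] D:[]
After 5 (send(from=D, to=C, msg='start')): A:[resp] B:[hello] C:[sync,start] D:[]
After 6 (process(A)): A:[] B:[hello] C:[sync,start] D:[]
After 7 (send(from=A, to=B, msg='tick')): A:[] B:[hello,tick] C:[sync,start] D:[]
After 8 (send(from=D, to=A, msg='ok')): A:[ok] B:[hello,tick] C:[sync,start] D:[]
After 9 (send(from=D, to=C, msg='bye')): A:[ok] B:[hello,tick] C:[sync,start,bye] D:[]
After 10 (process(A)): A:[] B:[hello,tick] C:[sync,start,bye] D:[]
After 11 (send(from=A, to=B, msg='pong')): A:[] B:[hello,tick,pong] C:[sync,start,bye] D:[]
After 12 (send(from=B, to=C, msg='done')): A:[] B:[hello,tick,pong] C:[sync,start,bye,done] D:[]
After 13 (process(C)): A:[] B:[hello,tick,pong] C:[start,bye,done] D:[]
After 14 (send(from=C, to=B, msg='final')): A:[] B:[hello,tick,pong,final] C:[start,bye,done] D:[]
After 15 (process(B)): A:[] B:[tick,pong,final] C:[start,bye,done] D:[]

Answer: hello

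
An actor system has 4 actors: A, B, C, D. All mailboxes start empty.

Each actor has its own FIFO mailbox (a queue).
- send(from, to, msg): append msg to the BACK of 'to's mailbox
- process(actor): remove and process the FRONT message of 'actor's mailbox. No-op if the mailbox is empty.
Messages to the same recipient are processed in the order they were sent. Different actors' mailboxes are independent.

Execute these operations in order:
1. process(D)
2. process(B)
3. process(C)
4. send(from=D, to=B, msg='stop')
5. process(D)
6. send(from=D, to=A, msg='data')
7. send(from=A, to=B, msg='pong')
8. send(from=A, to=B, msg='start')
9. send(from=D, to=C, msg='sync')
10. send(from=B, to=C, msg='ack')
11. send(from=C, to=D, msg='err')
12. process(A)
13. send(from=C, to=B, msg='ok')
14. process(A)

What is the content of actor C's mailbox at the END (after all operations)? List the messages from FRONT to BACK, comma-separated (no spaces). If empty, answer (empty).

Answer: sync,ack

Derivation:
After 1 (process(D)): A:[] B:[] C:[] D:[]
After 2 (process(B)): A:[] B:[] C:[] D:[]
After 3 (process(C)): A:[] B:[] C:[] D:[]
After 4 (send(from=D, to=B, msg='stop')): A:[] B:[stop] C:[] D:[]
After 5 (process(D)): A:[] B:[stop] C:[] D:[]
After 6 (send(from=D, to=A, msg='data')): A:[data] B:[stop] C:[] D:[]
After 7 (send(from=A, to=B, msg='pong')): A:[data] B:[stop,pong] C:[] D:[]
After 8 (send(from=A, to=B, msg='start')): A:[data] B:[stop,pong,start] C:[] D:[]
After 9 (send(from=D, to=C, msg='sync')): A:[data] B:[stop,pong,start] C:[sync] D:[]
After 10 (send(from=B, to=C, msg='ack')): A:[data] B:[stop,pong,start] C:[sync,ack] D:[]
After 11 (send(from=C, to=D, msg='err')): A:[data] B:[stop,pong,start] C:[sync,ack] D:[err]
After 12 (process(A)): A:[] B:[stop,pong,start] C:[sync,ack] D:[err]
After 13 (send(from=C, to=B, msg='ok')): A:[] B:[stop,pong,start,ok] C:[sync,ack] D:[err]
After 14 (process(A)): A:[] B:[stop,pong,start,ok] C:[sync,ack] D:[err]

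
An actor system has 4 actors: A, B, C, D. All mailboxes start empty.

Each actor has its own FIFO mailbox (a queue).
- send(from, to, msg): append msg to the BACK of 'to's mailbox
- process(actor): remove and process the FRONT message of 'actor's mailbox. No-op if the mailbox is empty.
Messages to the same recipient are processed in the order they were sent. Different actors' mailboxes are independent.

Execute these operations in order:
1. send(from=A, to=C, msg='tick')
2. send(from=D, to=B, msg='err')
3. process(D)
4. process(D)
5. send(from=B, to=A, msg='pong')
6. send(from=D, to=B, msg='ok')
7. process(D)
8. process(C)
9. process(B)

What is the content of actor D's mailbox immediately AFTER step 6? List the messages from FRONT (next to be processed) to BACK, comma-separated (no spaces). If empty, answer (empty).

After 1 (send(from=A, to=C, msg='tick')): A:[] B:[] C:[tick] D:[]
After 2 (send(from=D, to=B, msg='err')): A:[] B:[err] C:[tick] D:[]
After 3 (process(D)): A:[] B:[err] C:[tick] D:[]
After 4 (process(D)): A:[] B:[err] C:[tick] D:[]
After 5 (send(from=B, to=A, msg='pong')): A:[pong] B:[err] C:[tick] D:[]
After 6 (send(from=D, to=B, msg='ok')): A:[pong] B:[err,ok] C:[tick] D:[]

(empty)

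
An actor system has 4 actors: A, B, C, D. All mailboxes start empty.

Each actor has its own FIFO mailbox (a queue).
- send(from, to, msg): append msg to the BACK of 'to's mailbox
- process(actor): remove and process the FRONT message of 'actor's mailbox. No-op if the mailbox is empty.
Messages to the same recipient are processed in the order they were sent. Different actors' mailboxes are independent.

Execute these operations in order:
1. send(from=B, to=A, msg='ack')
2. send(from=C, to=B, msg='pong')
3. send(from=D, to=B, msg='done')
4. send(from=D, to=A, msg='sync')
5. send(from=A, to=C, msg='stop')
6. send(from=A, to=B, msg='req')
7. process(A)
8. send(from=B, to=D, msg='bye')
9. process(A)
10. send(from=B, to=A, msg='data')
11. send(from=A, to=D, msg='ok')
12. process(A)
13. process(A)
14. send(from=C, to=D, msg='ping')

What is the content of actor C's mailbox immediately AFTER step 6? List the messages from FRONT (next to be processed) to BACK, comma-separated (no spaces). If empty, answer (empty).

After 1 (send(from=B, to=A, msg='ack')): A:[ack] B:[] C:[] D:[]
After 2 (send(from=C, to=B, msg='pong')): A:[ack] B:[pong] C:[] D:[]
After 3 (send(from=D, to=B, msg='done')): A:[ack] B:[pong,done] C:[] D:[]
After 4 (send(from=D, to=A, msg='sync')): A:[ack,sync] B:[pong,done] C:[] D:[]
After 5 (send(from=A, to=C, msg='stop')): A:[ack,sync] B:[pong,done] C:[stop] D:[]
After 6 (send(from=A, to=B, msg='req')): A:[ack,sync] B:[pong,done,req] C:[stop] D:[]

stop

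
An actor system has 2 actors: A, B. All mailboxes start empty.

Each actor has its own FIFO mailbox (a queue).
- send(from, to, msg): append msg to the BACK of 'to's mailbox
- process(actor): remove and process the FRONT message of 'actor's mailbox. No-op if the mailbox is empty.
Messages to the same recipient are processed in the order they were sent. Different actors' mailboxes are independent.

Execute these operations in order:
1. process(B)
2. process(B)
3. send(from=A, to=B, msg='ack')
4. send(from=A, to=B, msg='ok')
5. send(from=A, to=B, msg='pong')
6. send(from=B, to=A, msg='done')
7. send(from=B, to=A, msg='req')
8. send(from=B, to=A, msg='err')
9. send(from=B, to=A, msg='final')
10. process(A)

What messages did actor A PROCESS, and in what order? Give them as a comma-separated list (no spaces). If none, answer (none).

Answer: done

Derivation:
After 1 (process(B)): A:[] B:[]
After 2 (process(B)): A:[] B:[]
After 3 (send(from=A, to=B, msg='ack')): A:[] B:[ack]
After 4 (send(from=A, to=B, msg='ok')): A:[] B:[ack,ok]
After 5 (send(from=A, to=B, msg='pong')): A:[] B:[ack,ok,pong]
After 6 (send(from=B, to=A, msg='done')): A:[done] B:[ack,ok,pong]
After 7 (send(from=B, to=A, msg='req')): A:[done,req] B:[ack,ok,pong]
After 8 (send(from=B, to=A, msg='err')): A:[done,req,err] B:[ack,ok,pong]
After 9 (send(from=B, to=A, msg='final')): A:[done,req,err,final] B:[ack,ok,pong]
After 10 (process(A)): A:[req,err,final] B:[ack,ok,pong]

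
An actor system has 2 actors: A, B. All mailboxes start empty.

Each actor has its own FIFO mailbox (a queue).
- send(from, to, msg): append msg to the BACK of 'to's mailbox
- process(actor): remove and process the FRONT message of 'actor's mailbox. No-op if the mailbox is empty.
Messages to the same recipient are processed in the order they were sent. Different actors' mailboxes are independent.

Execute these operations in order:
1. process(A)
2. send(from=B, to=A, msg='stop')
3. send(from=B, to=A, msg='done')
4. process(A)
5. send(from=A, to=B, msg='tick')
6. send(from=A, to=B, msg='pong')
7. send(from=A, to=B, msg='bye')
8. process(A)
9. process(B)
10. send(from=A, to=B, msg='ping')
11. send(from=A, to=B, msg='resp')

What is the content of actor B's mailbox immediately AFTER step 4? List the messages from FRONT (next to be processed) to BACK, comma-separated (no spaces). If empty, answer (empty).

After 1 (process(A)): A:[] B:[]
After 2 (send(from=B, to=A, msg='stop')): A:[stop] B:[]
After 3 (send(from=B, to=A, msg='done')): A:[stop,done] B:[]
After 4 (process(A)): A:[done] B:[]

(empty)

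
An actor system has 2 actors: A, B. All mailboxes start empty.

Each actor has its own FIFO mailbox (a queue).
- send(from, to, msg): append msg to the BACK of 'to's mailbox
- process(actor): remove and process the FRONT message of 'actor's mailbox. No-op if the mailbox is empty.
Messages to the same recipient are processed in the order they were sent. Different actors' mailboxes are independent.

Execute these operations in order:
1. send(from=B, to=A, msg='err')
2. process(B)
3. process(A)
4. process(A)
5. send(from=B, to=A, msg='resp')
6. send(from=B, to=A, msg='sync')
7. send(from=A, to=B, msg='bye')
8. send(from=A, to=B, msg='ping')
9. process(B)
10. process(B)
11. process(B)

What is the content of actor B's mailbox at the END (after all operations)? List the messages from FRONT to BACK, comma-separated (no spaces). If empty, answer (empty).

After 1 (send(from=B, to=A, msg='err')): A:[err] B:[]
After 2 (process(B)): A:[err] B:[]
After 3 (process(A)): A:[] B:[]
After 4 (process(A)): A:[] B:[]
After 5 (send(from=B, to=A, msg='resp')): A:[resp] B:[]
After 6 (send(from=B, to=A, msg='sync')): A:[resp,sync] B:[]
After 7 (send(from=A, to=B, msg='bye')): A:[resp,sync] B:[bye]
After 8 (send(from=A, to=B, msg='ping')): A:[resp,sync] B:[bye,ping]
After 9 (process(B)): A:[resp,sync] B:[ping]
After 10 (process(B)): A:[resp,sync] B:[]
After 11 (process(B)): A:[resp,sync] B:[]

Answer: (empty)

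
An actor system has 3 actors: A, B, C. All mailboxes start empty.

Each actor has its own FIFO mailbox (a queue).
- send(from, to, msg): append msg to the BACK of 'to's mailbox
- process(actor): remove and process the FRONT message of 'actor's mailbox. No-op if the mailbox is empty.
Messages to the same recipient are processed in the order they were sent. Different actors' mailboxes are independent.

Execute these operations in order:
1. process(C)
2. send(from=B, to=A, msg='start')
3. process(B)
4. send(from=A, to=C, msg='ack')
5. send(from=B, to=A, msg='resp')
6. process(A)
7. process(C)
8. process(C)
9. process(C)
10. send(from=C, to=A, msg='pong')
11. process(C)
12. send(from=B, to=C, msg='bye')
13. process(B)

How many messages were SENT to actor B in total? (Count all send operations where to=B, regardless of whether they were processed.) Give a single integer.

Answer: 0

Derivation:
After 1 (process(C)): A:[] B:[] C:[]
After 2 (send(from=B, to=A, msg='start')): A:[start] B:[] C:[]
After 3 (process(B)): A:[start] B:[] C:[]
After 4 (send(from=A, to=C, msg='ack')): A:[start] B:[] C:[ack]
After 5 (send(from=B, to=A, msg='resp')): A:[start,resp] B:[] C:[ack]
After 6 (process(A)): A:[resp] B:[] C:[ack]
After 7 (process(C)): A:[resp] B:[] C:[]
After 8 (process(C)): A:[resp] B:[] C:[]
After 9 (process(C)): A:[resp] B:[] C:[]
After 10 (send(from=C, to=A, msg='pong')): A:[resp,pong] B:[] C:[]
After 11 (process(C)): A:[resp,pong] B:[] C:[]
After 12 (send(from=B, to=C, msg='bye')): A:[resp,pong] B:[] C:[bye]
After 13 (process(B)): A:[resp,pong] B:[] C:[bye]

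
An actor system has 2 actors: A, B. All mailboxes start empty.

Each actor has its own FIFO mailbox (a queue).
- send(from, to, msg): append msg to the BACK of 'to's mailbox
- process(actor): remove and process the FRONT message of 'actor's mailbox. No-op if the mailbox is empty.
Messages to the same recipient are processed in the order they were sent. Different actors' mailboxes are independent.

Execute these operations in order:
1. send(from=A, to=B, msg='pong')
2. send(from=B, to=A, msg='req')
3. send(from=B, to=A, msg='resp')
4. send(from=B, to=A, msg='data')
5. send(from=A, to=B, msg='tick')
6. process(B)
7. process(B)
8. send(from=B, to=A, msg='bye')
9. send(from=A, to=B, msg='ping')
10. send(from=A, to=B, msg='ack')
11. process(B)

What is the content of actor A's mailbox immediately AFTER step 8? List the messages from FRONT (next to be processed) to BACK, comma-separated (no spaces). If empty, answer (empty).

After 1 (send(from=A, to=B, msg='pong')): A:[] B:[pong]
After 2 (send(from=B, to=A, msg='req')): A:[req] B:[pong]
After 3 (send(from=B, to=A, msg='resp')): A:[req,resp] B:[pong]
After 4 (send(from=B, to=A, msg='data')): A:[req,resp,data] B:[pong]
After 5 (send(from=A, to=B, msg='tick')): A:[req,resp,data] B:[pong,tick]
After 6 (process(B)): A:[req,resp,data] B:[tick]
After 7 (process(B)): A:[req,resp,data] B:[]
After 8 (send(from=B, to=A, msg='bye')): A:[req,resp,data,bye] B:[]

req,resp,data,bye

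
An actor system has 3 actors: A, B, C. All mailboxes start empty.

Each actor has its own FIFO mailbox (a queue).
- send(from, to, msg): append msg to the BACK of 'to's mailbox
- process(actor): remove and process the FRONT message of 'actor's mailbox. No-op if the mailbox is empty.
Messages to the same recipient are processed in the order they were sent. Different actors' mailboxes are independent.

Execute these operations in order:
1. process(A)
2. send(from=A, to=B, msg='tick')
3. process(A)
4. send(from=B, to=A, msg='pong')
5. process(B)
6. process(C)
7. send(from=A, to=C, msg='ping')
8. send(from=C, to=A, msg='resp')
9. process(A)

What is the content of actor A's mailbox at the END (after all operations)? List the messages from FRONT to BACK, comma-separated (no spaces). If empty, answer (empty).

Answer: resp

Derivation:
After 1 (process(A)): A:[] B:[] C:[]
After 2 (send(from=A, to=B, msg='tick')): A:[] B:[tick] C:[]
After 3 (process(A)): A:[] B:[tick] C:[]
After 4 (send(from=B, to=A, msg='pong')): A:[pong] B:[tick] C:[]
After 5 (process(B)): A:[pong] B:[] C:[]
After 6 (process(C)): A:[pong] B:[] C:[]
After 7 (send(from=A, to=C, msg='ping')): A:[pong] B:[] C:[ping]
After 8 (send(from=C, to=A, msg='resp')): A:[pong,resp] B:[] C:[ping]
After 9 (process(A)): A:[resp] B:[] C:[ping]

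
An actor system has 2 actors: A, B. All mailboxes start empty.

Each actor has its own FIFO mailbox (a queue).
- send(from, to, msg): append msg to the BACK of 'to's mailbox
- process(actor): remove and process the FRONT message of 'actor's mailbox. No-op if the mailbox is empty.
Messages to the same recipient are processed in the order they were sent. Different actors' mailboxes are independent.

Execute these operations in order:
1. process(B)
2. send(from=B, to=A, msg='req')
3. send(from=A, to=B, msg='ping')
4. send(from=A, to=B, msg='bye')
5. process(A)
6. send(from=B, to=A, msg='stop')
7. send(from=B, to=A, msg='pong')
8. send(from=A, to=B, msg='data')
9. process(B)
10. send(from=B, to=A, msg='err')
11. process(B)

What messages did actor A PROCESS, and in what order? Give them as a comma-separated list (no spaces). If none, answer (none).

After 1 (process(B)): A:[] B:[]
After 2 (send(from=B, to=A, msg='req')): A:[req] B:[]
After 3 (send(from=A, to=B, msg='ping')): A:[req] B:[ping]
After 4 (send(from=A, to=B, msg='bye')): A:[req] B:[ping,bye]
After 5 (process(A)): A:[] B:[ping,bye]
After 6 (send(from=B, to=A, msg='stop')): A:[stop] B:[ping,bye]
After 7 (send(from=B, to=A, msg='pong')): A:[stop,pong] B:[ping,bye]
After 8 (send(from=A, to=B, msg='data')): A:[stop,pong] B:[ping,bye,data]
After 9 (process(B)): A:[stop,pong] B:[bye,data]
After 10 (send(from=B, to=A, msg='err')): A:[stop,pong,err] B:[bye,data]
After 11 (process(B)): A:[stop,pong,err] B:[data]

Answer: req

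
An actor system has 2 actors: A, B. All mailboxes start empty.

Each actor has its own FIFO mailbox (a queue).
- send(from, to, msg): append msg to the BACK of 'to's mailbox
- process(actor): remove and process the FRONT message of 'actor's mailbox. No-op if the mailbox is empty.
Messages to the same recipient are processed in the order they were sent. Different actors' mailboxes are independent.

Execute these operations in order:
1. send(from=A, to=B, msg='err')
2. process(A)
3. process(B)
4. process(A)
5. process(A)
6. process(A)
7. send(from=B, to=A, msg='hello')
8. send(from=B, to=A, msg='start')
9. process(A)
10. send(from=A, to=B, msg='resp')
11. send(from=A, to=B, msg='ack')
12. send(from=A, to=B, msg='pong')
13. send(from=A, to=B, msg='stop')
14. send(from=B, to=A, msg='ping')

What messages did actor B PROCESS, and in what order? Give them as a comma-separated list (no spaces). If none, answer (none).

Answer: err

Derivation:
After 1 (send(from=A, to=B, msg='err')): A:[] B:[err]
After 2 (process(A)): A:[] B:[err]
After 3 (process(B)): A:[] B:[]
After 4 (process(A)): A:[] B:[]
After 5 (process(A)): A:[] B:[]
After 6 (process(A)): A:[] B:[]
After 7 (send(from=B, to=A, msg='hello')): A:[hello] B:[]
After 8 (send(from=B, to=A, msg='start')): A:[hello,start] B:[]
After 9 (process(A)): A:[start] B:[]
After 10 (send(from=A, to=B, msg='resp')): A:[start] B:[resp]
After 11 (send(from=A, to=B, msg='ack')): A:[start] B:[resp,ack]
After 12 (send(from=A, to=B, msg='pong')): A:[start] B:[resp,ack,pong]
After 13 (send(from=A, to=B, msg='stop')): A:[start] B:[resp,ack,pong,stop]
After 14 (send(from=B, to=A, msg='ping')): A:[start,ping] B:[resp,ack,pong,stop]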